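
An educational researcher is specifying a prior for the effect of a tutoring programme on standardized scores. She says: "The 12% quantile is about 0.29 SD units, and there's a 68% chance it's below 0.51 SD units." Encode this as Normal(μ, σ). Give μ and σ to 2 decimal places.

The p-quantile of Normal(μ,σ) is μ + z_p·σ, with z_{0.12} = -1.175 and z_{0.68} = 0.4677.
Eliminate σ: μ = (z₂·x₁ − z₁·x₂)/(z₂ − z₁) = (0.4677·0.29 − (-1.175)·0.51)/1.643 = 0.45.
Then σ = (x₂ − x₁)/(z₂ − z₁) = (0.51 − 0.29)/1.643 = 0.13.

μ = 0.45, σ = 0.13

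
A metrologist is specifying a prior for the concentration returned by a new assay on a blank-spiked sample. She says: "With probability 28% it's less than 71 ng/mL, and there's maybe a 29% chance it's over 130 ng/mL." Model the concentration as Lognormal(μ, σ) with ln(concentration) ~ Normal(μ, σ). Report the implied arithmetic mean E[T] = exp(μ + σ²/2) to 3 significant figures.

E[T] ≈ 112 ng/mL

If T ~ Lognormal(μ,σ) then ln T ~ Normal(μ,σ), so the p-quantile of ln T is μ + z_p·σ.
ln(71) = 4.263 and ln(130) = 4.868; z_{0.28} = -0.5828, z_{0.71} = 0.5534.
σ = (4.868 − 4.263)/(0.5534 − (-0.5828)) = 0.532.
μ = 4.263 − (-0.5828)·0.532 = 4.573.
E[T] = exp(μ + σ²/2) = exp(4.573 + 0.1417) = 112 ng/mL.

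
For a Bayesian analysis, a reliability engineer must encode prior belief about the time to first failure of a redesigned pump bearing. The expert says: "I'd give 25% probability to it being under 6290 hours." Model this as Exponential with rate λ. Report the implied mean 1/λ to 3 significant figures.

P(T < 6290.0) = 1 − e^(−λ·6290.0) = 0.25, so λ = −ln(1−0.25)/6290.0 = −ln(0.75)/6290.0 = 4.57e-05.
Mean = 1/λ = 21900 hours.

mean ≈ 21900 hours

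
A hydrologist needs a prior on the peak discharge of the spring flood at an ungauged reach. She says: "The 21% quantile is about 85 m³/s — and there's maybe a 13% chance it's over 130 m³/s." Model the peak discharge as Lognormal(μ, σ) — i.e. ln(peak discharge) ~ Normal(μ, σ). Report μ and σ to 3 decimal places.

μ ≈ 4.620, σ ≈ 0.220

If T ~ Lognormal(μ,σ) then ln T ~ Normal(μ,σ), so the p-quantile of ln T is μ + z_p·σ.
ln(85) = 4.443 and ln(130) = 4.868; z_{0.21} = -0.8064, z_{0.87} = 1.126.
σ = (4.868 − 4.443)/(1.126 − (-0.8064)) = 0.220.
μ = 4.443 − (-0.8064)·0.220 = 4.620.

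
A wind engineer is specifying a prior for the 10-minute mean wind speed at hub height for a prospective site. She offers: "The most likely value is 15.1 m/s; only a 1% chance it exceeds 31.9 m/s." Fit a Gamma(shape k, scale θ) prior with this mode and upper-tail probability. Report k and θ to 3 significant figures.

Gamma(k,θ) with k>1 has mode (k−1)θ, so θ = 15.1/(k−1).
Need P(X < 31.9) = 0.99 with θ tied to k this way. Start at k = 2, θ = 15.1: P(X<31.9) ≈ 0.624.
Too low — raise k to concentrate. Iterating converges to k ≈ 9.69.
Then θ = 15.1/(9.69−1) ≈ 1.74.

k ≈ 9.69, θ ≈ 1.74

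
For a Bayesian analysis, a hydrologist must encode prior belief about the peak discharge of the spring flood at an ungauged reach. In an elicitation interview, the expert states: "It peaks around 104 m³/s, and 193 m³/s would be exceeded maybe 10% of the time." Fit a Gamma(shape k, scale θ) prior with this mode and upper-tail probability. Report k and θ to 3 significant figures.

k ≈ 5.99, θ ≈ 20.8

Gamma(k,θ) with k>1 has mode (k−1)θ, so θ = 104/(k−1).
Need P(X < 193) = 0.9 with θ tied to k this way. Start at k = 2, θ = 104: P(X<193) ≈ 0.554.
Too low — raise k to concentrate. Iterating converges to k ≈ 5.99.
Then θ = 104/(5.99−1) ≈ 20.8.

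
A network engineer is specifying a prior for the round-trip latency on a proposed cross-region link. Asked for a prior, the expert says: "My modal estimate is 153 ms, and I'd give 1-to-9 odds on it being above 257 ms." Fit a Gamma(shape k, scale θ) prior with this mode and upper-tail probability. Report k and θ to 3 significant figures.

Gamma(k,θ) with k>1 has mode (k−1)θ, so θ = 153/(k−1).
Need P(X < 257) = 0.9 with θ tied to k this way. Start at k = 2, θ = 153: P(X<257) ≈ 0.500.
Too low — raise k to concentrate. Iterating converges to k ≈ 8.03.
Then θ = 153/(8.03−1) ≈ 21.8.

k ≈ 8.03, θ ≈ 21.8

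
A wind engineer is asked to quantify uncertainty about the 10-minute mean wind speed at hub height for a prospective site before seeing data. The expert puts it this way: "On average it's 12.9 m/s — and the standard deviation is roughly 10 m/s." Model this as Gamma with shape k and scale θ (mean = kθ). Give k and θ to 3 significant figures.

k ≈ 1.66, θ ≈ 7.75

For Gamma(k, scale θ): mean = kθ, variance = kθ², so CV = 1/√k.
CV = SD/mean = 10/12.9 = 0.7752, hence k = 1/CV² = 1.66.
Then θ = mean/k = 12.9/1.66 = 7.75.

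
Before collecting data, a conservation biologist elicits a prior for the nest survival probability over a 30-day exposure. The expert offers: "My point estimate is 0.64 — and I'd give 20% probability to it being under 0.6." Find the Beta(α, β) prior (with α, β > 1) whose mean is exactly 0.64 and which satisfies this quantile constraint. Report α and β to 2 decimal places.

α ≈ 64.43, β ≈ 36.24

With mean 0.64 fixed, write α = 0.64s, β = 0.36s where s = α+β.
Need P(θ < 0.6) = 0.2 under Beta(0.64s, 0.36s). Normal approximation: (q−m)/√(m(1−m)/s) ≈ z_{0.2} = -0.842, so s ≈ 0.64·0.36·(-0.842)²/(0.6−0.64)² = 102.0.
At s = 102.0: P(θ<0.6) ≈ 0.199. Adjusting to match 0.2 gives s ≈ 100.68.
So α = 0.64·100.68 ≈ 64.43, β = 0.36·100.68 ≈ 36.24.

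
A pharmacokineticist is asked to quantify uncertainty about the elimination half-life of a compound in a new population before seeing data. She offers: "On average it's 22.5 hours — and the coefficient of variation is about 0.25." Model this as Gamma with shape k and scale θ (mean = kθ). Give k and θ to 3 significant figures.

k ≈ 16, θ ≈ 1.41

For Gamma(k, scale θ): mean = kθ, variance = kθ², so CV = 1/√k.
CV = 0.25, hence k = 1/CV² = 16.
Then θ = mean/k = 22.5/16 = 1.41.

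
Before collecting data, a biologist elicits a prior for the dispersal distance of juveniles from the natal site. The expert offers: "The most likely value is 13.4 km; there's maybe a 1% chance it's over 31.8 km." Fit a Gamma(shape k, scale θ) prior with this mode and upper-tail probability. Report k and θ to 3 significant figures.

Gamma(k,θ) with k>1 has mode (k−1)θ, so θ = 13.4/(k−1).
Need P(X < 31.8) = 0.99 with θ tied to k this way. Start at k = 2, θ = 13.4: P(X<31.8) ≈ 0.686.
Too low — raise k to concentrate. Iterating converges to k ≈ 7.36.
Then θ = 13.4/(7.36−1) ≈ 2.11.

k ≈ 7.36, θ ≈ 2.11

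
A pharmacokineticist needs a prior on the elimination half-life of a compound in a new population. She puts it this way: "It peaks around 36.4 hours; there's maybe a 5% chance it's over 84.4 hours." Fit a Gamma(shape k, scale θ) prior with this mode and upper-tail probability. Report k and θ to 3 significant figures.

k ≈ 4.87, θ ≈ 9.4

Gamma(k,θ) with k>1 has mode (k−1)θ, so θ = 36.4/(k−1).
Need P(X < 84.4) = 0.95 with θ tied to k this way. Start at k = 2, θ = 36.4: P(X<84.4) ≈ 0.673.
Too low — raise k to concentrate. Iterating converges to k ≈ 4.87.
Then θ = 36.4/(4.87−1) ≈ 9.4.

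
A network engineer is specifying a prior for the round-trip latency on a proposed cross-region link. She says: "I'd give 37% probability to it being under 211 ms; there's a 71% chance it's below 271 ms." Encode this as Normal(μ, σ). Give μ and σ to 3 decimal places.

μ = 233.492, σ = 67.778

For Normal(μ,σ), the p-quantile is μ + z_p·σ. Here z_{0.37} = -0.3319, z_{0.71} = 0.5534.
So 211 = μ − 0.3319σ and 271 = μ + 0.5534σ.
Subtracting: σ = (271 − 211)/(0.5534 − (-0.3319)) = 67.778.
Then μ = 211 − (-0.3319)·67.778 = 233.492.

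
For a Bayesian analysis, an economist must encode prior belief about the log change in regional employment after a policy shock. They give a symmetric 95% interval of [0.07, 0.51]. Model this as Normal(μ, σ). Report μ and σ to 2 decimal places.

μ = 0.29, σ = 0.11

A symmetric 95% interval runs μ ± z·σ with z = 1.96.
Half-width = 0.22, so σ = 0.22/1.96 = 0.11.
μ is the interval midpoint, 0.29.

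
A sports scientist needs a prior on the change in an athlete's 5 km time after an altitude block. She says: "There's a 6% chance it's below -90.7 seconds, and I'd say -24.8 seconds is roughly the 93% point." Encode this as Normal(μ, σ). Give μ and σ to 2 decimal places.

The p-quantile of Normal(μ,σ) is μ + z_p·σ, with z_{0.06} = -1.555 and z_{0.93} = 1.476.
Eliminate σ: μ = (z₂·x₁ − z₁·x₂)/(z₂ − z₁) = (1.476·-90.7 − (-1.555)·-24.8)/3.031 = -56.89.
Then σ = (x₂ − x₁)/(z₂ − z₁) = (-24.8 − -90.7)/3.031 = 21.75.

μ = -56.89, σ = 21.75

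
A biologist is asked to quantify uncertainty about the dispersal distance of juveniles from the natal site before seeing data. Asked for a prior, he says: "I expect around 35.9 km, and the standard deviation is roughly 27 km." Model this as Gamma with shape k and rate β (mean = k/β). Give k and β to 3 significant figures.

For Gamma(k, rate β): mean = k/β, variance = k/β², so CV = 1/√k.
CV = SD/mean = 27/35.9 = 0.7521, hence k = 1/CV² = 1.77.
Then β = k/mean = 1.77/35.9 = 0.0492.

k ≈ 1.77, β ≈ 0.0492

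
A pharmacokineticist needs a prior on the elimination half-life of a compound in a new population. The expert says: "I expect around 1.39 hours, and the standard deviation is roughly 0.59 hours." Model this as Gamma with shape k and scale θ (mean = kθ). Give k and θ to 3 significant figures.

k ≈ 5.55, θ ≈ 0.25

For Gamma(k, scale θ): mean = kθ, variance = kθ², so CV = 1/√k.
CV = SD/mean = 0.59/1.39 = 0.4245, hence k = 1/CV² = 5.55.
Then θ = mean/k = 1.39/5.55 = 0.25.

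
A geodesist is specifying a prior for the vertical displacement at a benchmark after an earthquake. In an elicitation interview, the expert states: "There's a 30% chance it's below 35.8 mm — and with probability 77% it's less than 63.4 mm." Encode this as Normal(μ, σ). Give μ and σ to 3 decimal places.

μ = 47.257, σ = 21.848

The p-quantile of Normal(μ,σ) is μ + z_p·σ, with z_{0.3} = -0.5244 and z_{0.77} = 0.7388.
Eliminate σ: μ = (z₂·x₁ − z₁·x₂)/(z₂ − z₁) = (0.7388·35.8 − (-0.5244)·63.4)/1.263 = 47.257.
Then σ = (x₂ − x₁)/(z₂ − z₁) = (63.4 − 35.8)/1.263 = 21.848.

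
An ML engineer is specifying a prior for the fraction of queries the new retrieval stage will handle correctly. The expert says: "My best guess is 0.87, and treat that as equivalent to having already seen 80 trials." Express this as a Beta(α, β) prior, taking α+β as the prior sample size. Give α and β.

α = 69.6, β = 10.4

Under the effective-sample-size interpretation, Beta(α, β) has prior mean α/(α+β) and prior sample size α+β.
So α+β = 80 and α/(α+β) = 0.87, giving α = 0.87·80 = 69.6 and β = 80 − 69.6 = 10.4.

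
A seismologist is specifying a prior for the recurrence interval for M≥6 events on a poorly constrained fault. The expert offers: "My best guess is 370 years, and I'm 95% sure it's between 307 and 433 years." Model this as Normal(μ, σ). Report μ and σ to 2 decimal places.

A symmetric 95% interval runs μ ± z·σ with z = 1.96.
Half-width = 63, so σ = 63/1.96 = 32.14.
μ is the stated best guess, 370.00.

μ = 370.00, σ = 32.14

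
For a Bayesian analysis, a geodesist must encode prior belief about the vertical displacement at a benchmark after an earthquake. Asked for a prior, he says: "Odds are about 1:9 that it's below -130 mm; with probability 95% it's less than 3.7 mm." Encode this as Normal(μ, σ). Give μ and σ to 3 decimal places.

The p-quantile of Normal(μ,σ) is μ + z_p·σ, with z_{0.1} = -1.282 and z_{0.95} = 1.645.
Eliminate σ: μ = (z₂·x₁ − z₁·x₂)/(z₂ − z₁) = (1.645·-130 − (-1.282)·3.7)/2.926 = -71.449.
Then σ = (x₂ − x₁)/(z₂ − z₁) = (3.7 − -130)/2.926 = 45.687.

μ = -71.449, σ = 45.687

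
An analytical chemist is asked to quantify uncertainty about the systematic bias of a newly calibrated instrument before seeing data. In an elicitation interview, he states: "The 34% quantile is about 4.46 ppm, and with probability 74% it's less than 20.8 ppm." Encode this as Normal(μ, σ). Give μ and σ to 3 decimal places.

μ = 10.843, σ = 15.476

For Normal(μ,σ), the p-quantile is μ + z_p·σ. Here z_{0.34} = -0.4125, z_{0.74} = 0.6433.
So 4.46 = μ − 0.4125σ and 20.8 = μ + 0.6433σ.
Subtracting: σ = (20.8 − 4.46)/(0.6433 − (-0.4125)) = 15.476.
Then μ = 4.46 − (-0.4125)·15.476 = 10.843.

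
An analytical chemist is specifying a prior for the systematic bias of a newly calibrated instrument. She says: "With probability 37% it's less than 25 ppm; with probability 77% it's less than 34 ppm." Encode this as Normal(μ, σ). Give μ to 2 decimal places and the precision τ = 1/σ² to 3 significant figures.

The p-quantile of Normal(μ,σ) is μ + z_p·σ, with z_{0.37} = -0.3319 and z_{0.77} = 0.7388.
Eliminate σ: μ = (z₂·x₁ − z₁·x₂)/(z₂ − z₁) = (0.7388·25 − (-0.3319)·34)/1.071 = 27.79.
Then σ = (x₂ − x₁)/(z₂ − z₁) = (34 − 25)/1.071 = 8.41.
Precision τ = 1/σ² = 1/8.406² = 0.0142.

μ = 27.79, τ = 0.0142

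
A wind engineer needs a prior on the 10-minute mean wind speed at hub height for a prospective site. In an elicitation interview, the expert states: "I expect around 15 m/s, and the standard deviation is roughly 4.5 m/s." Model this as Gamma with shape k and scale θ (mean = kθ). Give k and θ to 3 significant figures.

k ≈ 11.1, θ ≈ 1.35

For Gamma(k, scale θ): mean = kθ, variance = kθ², so CV = 1/√k.
CV = SD/mean = 4.5/15 = 0.3, hence k = 1/CV² = 11.1.
Then θ = mean/k = 15/11.1 = 1.35.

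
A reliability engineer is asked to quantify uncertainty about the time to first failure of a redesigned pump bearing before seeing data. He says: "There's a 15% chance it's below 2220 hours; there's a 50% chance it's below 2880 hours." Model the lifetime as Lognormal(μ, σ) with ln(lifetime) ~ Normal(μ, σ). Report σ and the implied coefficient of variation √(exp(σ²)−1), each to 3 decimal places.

If T ~ Lognormal(μ,σ) then ln T ~ Normal(μ,σ), so the p-quantile of ln T is μ + z_p·σ.
ln(2220) = 7.705 and ln(2880) = 7.966; z_{0.15} = -1.036, z_{0.5} = 0.
σ = (7.966 − 7.705)/(0 − (-1.036)) = 0.251.
μ = 7.705 − (-1.036)·0.251 = 7.966.
CV = √(exp(σ²)−1) = √(exp(0.0631)−1) = 0.255.

σ ≈ 0.251, CV ≈ 0.255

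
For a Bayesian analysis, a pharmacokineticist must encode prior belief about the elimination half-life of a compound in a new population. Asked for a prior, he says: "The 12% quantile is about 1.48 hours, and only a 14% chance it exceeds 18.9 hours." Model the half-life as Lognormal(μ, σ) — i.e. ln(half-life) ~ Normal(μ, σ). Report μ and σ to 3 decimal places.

If T ~ Lognormal(μ,σ) then ln T ~ Normal(μ,σ), so the p-quantile of ln T is μ + z_p·σ.
ln(1.48) = 0.392 and ln(18.9) = 2.939; z_{0.12} = -1.175, z_{0.86} = 1.08.
σ = (2.939 − 0.392)/(1.08 − (-1.175)) = 1.129.
μ = 0.392 − (-1.175)·1.129 = 1.719.

μ ≈ 1.719, σ ≈ 1.129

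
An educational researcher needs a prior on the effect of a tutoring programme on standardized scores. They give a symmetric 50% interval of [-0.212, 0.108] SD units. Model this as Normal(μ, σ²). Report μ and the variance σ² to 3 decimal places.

A symmetric 50% interval runs μ ± z·σ with z = 0.6745.
Half-width = 0.16, so σ = 0.16/0.6745 = 0.2372 and σ² = 0.056.
μ is the interval midpoint, -0.052.

μ = -0.052, σ² = 0.056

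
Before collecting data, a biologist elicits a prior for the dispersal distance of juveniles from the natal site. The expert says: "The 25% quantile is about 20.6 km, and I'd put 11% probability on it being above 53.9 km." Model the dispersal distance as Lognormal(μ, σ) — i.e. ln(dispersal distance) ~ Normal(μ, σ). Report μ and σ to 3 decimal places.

μ ≈ 3.367, σ ≈ 0.506

If T ~ Lognormal(μ,σ) then ln T ~ Normal(μ,σ), so the p-quantile of ln T is μ + z_p·σ.
ln(20.6) = 3.025 and ln(53.9) = 3.987; z_{0.25} = -0.6745, z_{0.89} = 1.227.
σ = (3.987 − 3.025)/(1.227 − (-0.6745)) = 0.506.
μ = 3.025 − (-0.6745)·0.506 = 3.367.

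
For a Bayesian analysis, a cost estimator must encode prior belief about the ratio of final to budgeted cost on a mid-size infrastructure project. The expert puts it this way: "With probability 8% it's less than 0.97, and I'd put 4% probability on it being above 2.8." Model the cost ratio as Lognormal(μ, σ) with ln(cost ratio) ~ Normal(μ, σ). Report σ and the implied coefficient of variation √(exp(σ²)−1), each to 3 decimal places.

σ ≈ 0.336, CV ≈ 0.346

If T ~ Lognormal(μ,σ) then ln T ~ Normal(μ,σ), so the p-quantile of ln T is μ + z_p·σ.
ln(0.97) = -0.03046 and ln(2.8) = 1.03; z_{0.08} = -1.405, z_{0.96} = 1.751.
σ = (1.03 − -0.03046)/(1.751 − (-1.405)) = 0.336.
μ = -0.03046 − (-1.405)·0.336 = 0.442.
CV = √(exp(σ²)−1) = √(exp(0.1128)−1) = 0.346.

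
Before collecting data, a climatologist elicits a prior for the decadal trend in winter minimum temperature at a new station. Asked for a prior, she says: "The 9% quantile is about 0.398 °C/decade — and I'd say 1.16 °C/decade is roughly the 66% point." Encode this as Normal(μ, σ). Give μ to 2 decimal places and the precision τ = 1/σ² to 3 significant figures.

For Normal(μ,σ), the p-quantile is μ + z_p·σ. Here z_{0.09} = -1.341, z_{0.66} = 0.4125.
So 0.398 = μ − 1.341σ and 1.16 = μ + 0.4125σ.
Subtracting: σ = (1.16 − 0.398)/(0.4125 − (-1.341)) = 0.43.
Then μ = 0.398 − (-1.341)·0.43 = 0.98.
Precision τ = 1/σ² = 1/0.4346² = 5.29.

μ = 0.98, τ = 5.29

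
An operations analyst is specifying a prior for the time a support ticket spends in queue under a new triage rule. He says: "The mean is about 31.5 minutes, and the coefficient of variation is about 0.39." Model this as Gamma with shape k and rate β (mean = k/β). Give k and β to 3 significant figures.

k ≈ 6.57, β ≈ 0.209

For Gamma(k, rate β): mean = k/β, variance = k/β², so CV = 1/√k.
CV = 0.39, hence k = 1/CV² = 6.57.
Then β = k/mean = 6.57/31.5 = 0.209.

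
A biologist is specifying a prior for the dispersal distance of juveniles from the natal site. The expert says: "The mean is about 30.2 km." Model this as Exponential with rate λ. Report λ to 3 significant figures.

λ ≈ 0.0331

Exponential mean = 1/λ, so λ = 1/30.2 = 0.0331.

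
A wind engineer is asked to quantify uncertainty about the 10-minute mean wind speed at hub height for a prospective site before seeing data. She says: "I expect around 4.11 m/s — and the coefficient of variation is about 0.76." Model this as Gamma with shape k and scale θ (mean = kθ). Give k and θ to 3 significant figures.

For Gamma(k, scale θ): mean = kθ, variance = kθ², so CV = 1/√k.
CV = 0.76, hence k = 1/CV² = 1.73.
Then θ = mean/k = 4.11/1.73 = 2.37.

k ≈ 1.73, θ ≈ 2.37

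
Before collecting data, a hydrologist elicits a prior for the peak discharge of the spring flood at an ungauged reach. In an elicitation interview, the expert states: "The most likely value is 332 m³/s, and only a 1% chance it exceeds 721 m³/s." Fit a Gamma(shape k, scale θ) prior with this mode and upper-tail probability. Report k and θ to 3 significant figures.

k ≈ 9.04, θ ≈ 41.3

Gamma(k,θ) with k>1 has mode (k−1)θ, so θ = 332/(k−1).
Need P(X < 721) = 0.99 with θ tied to k this way. Start at k = 2, θ = 332: P(X<721) ≈ 0.638.
Too low — raise k to concentrate. Iterating converges to k ≈ 9.04.
Then θ = 332/(9.04−1) ≈ 41.3.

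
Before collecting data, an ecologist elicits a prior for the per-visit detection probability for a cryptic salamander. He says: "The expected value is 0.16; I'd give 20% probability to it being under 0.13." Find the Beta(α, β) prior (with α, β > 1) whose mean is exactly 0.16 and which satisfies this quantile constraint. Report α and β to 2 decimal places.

With mean 0.16 fixed, write α = 0.16s, β = 0.84s where s = α+β.
Need P(θ < 0.13) = 0.2 under Beta(0.16s, 0.84s). Normal approximation: (q−m)/√(m(1−m)/s) ≈ z_{0.2} = -0.842, so s ≈ 0.16·0.84·(-0.842)²/(0.13−0.16)² = 105.8.
At s = 105.8: P(θ<0.13) ≈ 0.204. Adjusting to match 0.2 gives s ≈ 109.04.
So α = 0.16·109.04 ≈ 17.45, β = 0.84·109.04 ≈ 91.59.

α ≈ 17.45, β ≈ 91.59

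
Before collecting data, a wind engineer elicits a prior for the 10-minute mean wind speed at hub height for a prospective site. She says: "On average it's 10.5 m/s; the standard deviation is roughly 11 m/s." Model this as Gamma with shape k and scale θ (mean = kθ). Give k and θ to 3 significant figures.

For Gamma(k, scale θ): mean = kθ, variance = kθ², so CV = 1/√k.
CV = SD/mean = 11/10.5 = 1.048, hence k = 1/CV² = 0.911.
Then θ = mean/k = 10.5/0.911 = 11.5.

k ≈ 0.911, θ ≈ 11.5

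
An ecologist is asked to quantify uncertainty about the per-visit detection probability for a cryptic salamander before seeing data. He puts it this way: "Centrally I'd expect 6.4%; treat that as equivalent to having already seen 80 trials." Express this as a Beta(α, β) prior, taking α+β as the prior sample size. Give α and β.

α = 5.12, β = 74.88

Under the effective-sample-size interpretation, Beta(α, β) has prior mean α/(α+β) and prior sample size α+β.
So α+β = 80 and α/(α+β) = 0.064, giving α = 0.064·80 = 5.12 and β = 80 − 5.12 = 74.88.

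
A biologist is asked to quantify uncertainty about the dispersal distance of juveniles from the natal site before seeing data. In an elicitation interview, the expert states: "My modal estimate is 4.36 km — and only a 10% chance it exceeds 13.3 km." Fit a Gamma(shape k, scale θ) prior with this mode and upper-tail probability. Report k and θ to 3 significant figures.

k ≈ 2.53, θ ≈ 2.86

Gamma(k,θ) with k>1 has mode (k−1)θ, so θ = 4.36/(k−1).
Need P(X < 13.3) = 0.9 with θ tied to k this way. Start at k = 2, θ = 4.36: P(X<13.3) ≈ 0.808.
Too low — raise k to concentrate. Iterating converges to k ≈ 2.53.
Then θ = 4.36/(2.53−1) ≈ 2.86.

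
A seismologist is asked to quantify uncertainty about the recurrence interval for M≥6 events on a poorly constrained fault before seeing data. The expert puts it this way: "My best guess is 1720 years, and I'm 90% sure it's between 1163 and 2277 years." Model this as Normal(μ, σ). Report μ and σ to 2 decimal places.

μ = 1720.00, σ = 338.63

A symmetric 90% interval runs μ ± z·σ with z = 1.645.
Half-width = 557, so σ = 557/1.645 = 338.63.
μ is the stated best guess, 1720.00.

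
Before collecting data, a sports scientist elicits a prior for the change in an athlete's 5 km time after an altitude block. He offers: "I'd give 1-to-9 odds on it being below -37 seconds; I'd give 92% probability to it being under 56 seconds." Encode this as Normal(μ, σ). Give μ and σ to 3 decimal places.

The p-quantile of Normal(μ,σ) is μ + z_p·σ, with z_{0.1} = -1.282 and z_{0.92} = 1.405.
Eliminate σ: μ = (z₂·x₁ − z₁·x₂)/(z₂ − z₁) = (1.405·-37 − (-1.282)·56)/2.687 = 7.362.
Then σ = (x₂ − x₁)/(z₂ − z₁) = (56 − -37)/2.687 = 34.616.

μ = 7.362, σ = 34.616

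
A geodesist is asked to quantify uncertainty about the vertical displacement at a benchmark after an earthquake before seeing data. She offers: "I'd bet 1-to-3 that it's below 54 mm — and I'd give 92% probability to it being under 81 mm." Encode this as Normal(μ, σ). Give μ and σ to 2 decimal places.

μ = 62.76, σ = 12.98

For Normal(μ,σ), the p-quantile is μ + z_p·σ. Here z_{0.25} = -0.6745, z_{0.92} = 1.405.
So 54 = μ − 0.6745σ and 81 = μ + 1.405σ.
Subtracting: σ = (81 − 54)/(1.405 − (-0.6745)) = 12.98.
Then μ = 54 − (-0.6745)·12.98 = 62.76.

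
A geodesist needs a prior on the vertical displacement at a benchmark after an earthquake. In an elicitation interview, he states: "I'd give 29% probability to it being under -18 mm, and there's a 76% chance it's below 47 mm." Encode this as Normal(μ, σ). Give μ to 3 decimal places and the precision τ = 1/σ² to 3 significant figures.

μ = 10.555, τ = 0.000376

For Normal(μ,σ), the p-quantile is μ + z_p·σ. Here z_{0.29} = -0.5534, z_{0.76} = 0.7063.
So -18 = μ − 0.5534σ and 47 = μ + 0.7063σ.
Subtracting: σ = (47 − -18)/(0.7063 − (-0.5534)) = 51.600.
Then μ = -18 − (-0.5534)·51.600 = 10.555.
Precision τ = 1/σ² = 1/51.6² = 0.000376.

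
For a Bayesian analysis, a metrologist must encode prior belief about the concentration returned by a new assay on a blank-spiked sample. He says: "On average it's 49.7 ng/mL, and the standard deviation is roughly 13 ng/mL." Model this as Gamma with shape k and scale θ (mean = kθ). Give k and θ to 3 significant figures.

For Gamma(k, scale θ): mean = kθ, variance = kθ², so CV = 1/√k.
CV = SD/mean = 13/49.7 = 0.2616, hence k = 1/CV² = 14.6.
Then θ = mean/k = 49.7/14.6 = 3.4.

k ≈ 14.6, θ ≈ 3.4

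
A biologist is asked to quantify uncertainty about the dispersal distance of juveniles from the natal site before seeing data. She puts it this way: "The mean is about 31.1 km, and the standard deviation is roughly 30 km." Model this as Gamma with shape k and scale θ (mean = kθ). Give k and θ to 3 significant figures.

k ≈ 1.07, θ ≈ 28.9

For Gamma(k, scale θ): mean = kθ, variance = kθ², so CV = 1/√k.
CV = SD/mean = 30/31.1 = 0.9646, hence k = 1/CV² = 1.07.
Then θ = mean/k = 31.1/1.07 = 28.9.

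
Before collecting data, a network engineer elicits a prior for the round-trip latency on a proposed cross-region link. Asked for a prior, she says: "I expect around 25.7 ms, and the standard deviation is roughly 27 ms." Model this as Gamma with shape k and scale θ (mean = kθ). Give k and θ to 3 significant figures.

For Gamma(k, scale θ): mean = kθ, variance = kθ², so CV = 1/√k.
CV = SD/mean = 27/25.7 = 1.051, hence k = 1/CV² = 0.906.
Then θ = mean/k = 25.7/0.906 = 28.4.

k ≈ 0.906, θ ≈ 28.4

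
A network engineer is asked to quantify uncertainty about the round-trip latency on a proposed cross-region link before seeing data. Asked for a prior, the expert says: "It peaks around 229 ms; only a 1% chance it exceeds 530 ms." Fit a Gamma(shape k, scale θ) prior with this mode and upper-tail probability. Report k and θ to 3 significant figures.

Gamma(k,θ) with k>1 has mode (k−1)θ, so θ = 229/(k−1).
Need P(X < 530) = 0.99 with θ tied to k this way. Start at k = 2, θ = 229: P(X<530) ≈ 0.672.
Too low — raise k to concentrate. Iterating converges to k ≈ 7.78.
Then θ = 229/(7.78−1) ≈ 33.8.

k ≈ 7.78, θ ≈ 33.8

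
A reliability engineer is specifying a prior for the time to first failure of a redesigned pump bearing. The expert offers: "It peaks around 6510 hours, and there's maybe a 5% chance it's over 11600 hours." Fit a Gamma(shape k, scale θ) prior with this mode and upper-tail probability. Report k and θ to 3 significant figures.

Gamma(k,θ) with k>1 has mode (k−1)θ, so θ = 6510/(k−1).
Need P(X < 11600) = 0.95 with θ tied to k this way. Start at k = 2, θ = 6510: P(X<11600) ≈ 0.532.
Too low — raise k to concentrate. Iterating converges to k ≈ 9.35.
Then θ = 6510/(9.35−1) ≈ 779.

k ≈ 9.35, θ ≈ 779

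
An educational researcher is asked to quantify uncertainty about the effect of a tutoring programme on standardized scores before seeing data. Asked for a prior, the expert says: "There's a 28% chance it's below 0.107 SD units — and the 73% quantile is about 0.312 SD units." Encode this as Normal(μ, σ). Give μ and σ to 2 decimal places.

For Normal(μ,σ), the p-quantile is μ + z_p·σ. Here z_{0.28} = -0.5828, z_{0.73} = 0.6128.
So 0.107 = μ − 0.5828σ and 0.312 = μ + 0.6128σ.
Subtracting: σ = (0.312 − 0.107)/(0.6128 − (-0.5828)) = 0.17.
Then μ = 0.107 − (-0.5828)·0.17 = 0.21.

μ = 0.21, σ = 0.17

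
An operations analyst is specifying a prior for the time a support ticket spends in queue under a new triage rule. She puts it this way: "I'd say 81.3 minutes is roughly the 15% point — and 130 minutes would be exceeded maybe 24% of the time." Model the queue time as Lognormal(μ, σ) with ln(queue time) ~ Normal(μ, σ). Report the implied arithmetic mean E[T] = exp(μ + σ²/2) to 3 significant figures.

E[T] ≈ 111 minutes

If T ~ Lognormal(μ,σ) then ln T ~ Normal(μ,σ), so the p-quantile of ln T is μ + z_p·σ.
ln(81.3) = 4.398 and ln(130) = 4.868; z_{0.15} = -1.036, z_{0.76} = 0.7063.
σ = (4.868 − 4.398)/(0.7063 − (-1.036)) = 0.269.
μ = 4.398 − (-1.036)·0.269 = 4.677.
E[T] = exp(μ + σ²/2) = exp(4.677 + 0.0363) = 111 minutes.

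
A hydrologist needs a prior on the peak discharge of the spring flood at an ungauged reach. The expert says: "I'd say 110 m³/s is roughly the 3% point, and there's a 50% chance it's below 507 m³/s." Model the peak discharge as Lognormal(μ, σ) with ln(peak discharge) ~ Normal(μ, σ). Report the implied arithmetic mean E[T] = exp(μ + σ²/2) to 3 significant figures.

If T ~ Lognormal(μ,σ) then ln T ~ Normal(μ,σ), so the p-quantile of ln T is μ + z_p·σ.
ln(110) = 4.7 and ln(507) = 6.229; z_{0.03} = -1.881, z_{0.5} = 0.
σ = (6.229 − 4.7)/(0 − (-1.881)) = 0.812.
μ = 4.7 − (-1.881)·0.812 = 6.229.
E[T] = exp(μ + σ²/2) = exp(6.229 + 0.3300) = 705 m³/s.

E[T] ≈ 705 m³/s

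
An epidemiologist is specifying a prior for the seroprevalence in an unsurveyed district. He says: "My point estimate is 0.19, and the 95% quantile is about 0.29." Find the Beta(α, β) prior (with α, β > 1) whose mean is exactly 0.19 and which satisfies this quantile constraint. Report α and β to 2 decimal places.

α ≈ 8.97, β ≈ 38.24

With mean 0.19 fixed, write α = 0.19s, β = 0.81s where s = α+β.
Need P(θ < 0.29) = 0.95 under Beta(0.19s, 0.81s). Normal approximation: (q−m)/√(m(1−m)/s) ≈ z_{0.95} = 1.64, so s ≈ 0.19·0.81·(1.64)²/(0.29−0.19)² = 41.6.
At s = 41.6: P(θ<0.29) ≈ 0.940. Adjusting to match 0.95 gives s ≈ 47.21.
So α = 0.19·47.21 ≈ 8.97, β = 0.81·47.21 ≈ 38.24.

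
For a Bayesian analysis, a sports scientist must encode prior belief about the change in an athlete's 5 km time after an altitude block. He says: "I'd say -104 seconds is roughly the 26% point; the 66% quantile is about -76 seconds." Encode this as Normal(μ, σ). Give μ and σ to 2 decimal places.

μ = -86.94, σ = 26.52

For Normal(μ,σ), the p-quantile is μ + z_p·σ. Here z_{0.26} = -0.6433, z_{0.66} = 0.4125.
So -104 = μ − 0.6433σ and -76 = μ + 0.4125σ.
Subtracting: σ = (-76 − -104)/(0.4125 − (-0.6433)) = 26.52.
Then μ = -104 − (-0.6433)·26.52 = -86.94.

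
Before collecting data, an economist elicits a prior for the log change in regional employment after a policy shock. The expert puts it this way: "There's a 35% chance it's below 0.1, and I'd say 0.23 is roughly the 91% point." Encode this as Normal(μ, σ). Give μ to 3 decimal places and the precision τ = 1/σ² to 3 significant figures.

μ = 0.129, τ = 176

The p-quantile of Normal(μ,σ) is μ + z_p·σ, with z_{0.35} = -0.3853 and z_{0.91} = 1.341.
Eliminate σ: μ = (z₂·x₁ − z₁·x₂)/(z₂ − z₁) = (1.341·0.1 − (-0.3853)·0.23)/1.726 = 0.129.
Then σ = (x₂ − x₁)/(z₂ − z₁) = (0.23 − 0.1)/1.726 = 0.075.
Precision τ = 1/σ² = 1/0.07532² = 176.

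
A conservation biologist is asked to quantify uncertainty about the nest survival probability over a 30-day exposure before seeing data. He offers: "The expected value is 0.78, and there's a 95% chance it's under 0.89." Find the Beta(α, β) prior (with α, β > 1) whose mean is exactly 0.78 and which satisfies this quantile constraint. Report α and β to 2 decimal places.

With mean 0.78 fixed, write α = 0.78s, β = 0.22s where s = α+β.
Need P(θ < 0.89) = 0.95 under Beta(0.78s, 0.22s). Normal approximation: (q−m)/√(m(1−m)/s) ≈ z_{0.95} = 1.64, so s ≈ 0.78·0.22·(1.64)²/(0.89−0.78)² = 38.4.
At s = 38.4: P(θ<0.89) ≈ 0.969. Adjusting to match 0.95 gives s ≈ 30.63.
So α = 0.78·30.63 ≈ 23.89, β = 0.22·30.63 ≈ 6.74.

α ≈ 23.89, β ≈ 6.74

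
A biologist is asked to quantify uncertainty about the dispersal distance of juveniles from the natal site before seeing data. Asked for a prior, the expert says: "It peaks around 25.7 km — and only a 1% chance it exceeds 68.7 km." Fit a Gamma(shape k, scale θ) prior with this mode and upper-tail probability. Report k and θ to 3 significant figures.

Gamma(k,θ) with k>1 has mode (k−1)θ, so θ = 25.7/(k−1).
Need P(X < 68.7) = 0.99 with θ tied to k this way. Start at k = 2, θ = 25.7: P(X<68.7) ≈ 0.746.
Too low — raise k to concentrate. Iterating converges to k ≈ 5.78.
Then θ = 25.7/(5.78−1) ≈ 5.37.

k ≈ 5.78, θ ≈ 5.37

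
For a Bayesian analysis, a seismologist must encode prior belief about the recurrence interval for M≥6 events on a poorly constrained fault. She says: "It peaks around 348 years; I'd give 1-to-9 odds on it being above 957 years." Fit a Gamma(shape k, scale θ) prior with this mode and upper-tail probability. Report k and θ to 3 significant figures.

k ≈ 2.87, θ ≈ 186

Gamma(k,θ) with k>1 has mode (k−1)θ, so θ = 348/(k−1).
Need P(X < 957) = 0.9 with θ tied to k this way. Start at k = 2, θ = 348: P(X<957) ≈ 0.760.
Too low — raise k to concentrate. Iterating converges to k ≈ 2.87.
Then θ = 348/(2.87−1) ≈ 186.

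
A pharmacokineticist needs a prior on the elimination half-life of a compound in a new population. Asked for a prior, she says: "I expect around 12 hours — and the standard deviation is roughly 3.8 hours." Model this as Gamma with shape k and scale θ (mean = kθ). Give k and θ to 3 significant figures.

For Gamma(k, scale θ): mean = kθ, variance = kθ², so CV = 1/√k.
CV = SD/mean = 3.8/12 = 0.3167, hence k = 1/CV² = 9.97.
Then θ = mean/k = 12/9.97 = 1.2.

k ≈ 9.97, θ ≈ 1.2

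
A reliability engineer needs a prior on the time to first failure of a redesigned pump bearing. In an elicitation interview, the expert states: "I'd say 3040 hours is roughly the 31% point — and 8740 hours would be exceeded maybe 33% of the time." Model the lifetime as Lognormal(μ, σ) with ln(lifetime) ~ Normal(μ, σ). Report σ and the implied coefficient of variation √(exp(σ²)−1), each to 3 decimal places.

σ ≈ 1.129, CV ≈ 1.604

If T ~ Lognormal(μ,σ) then ln T ~ Normal(μ,σ), so the p-quantile of ln T is μ + z_p·σ.
ln(3040) = 8.02 and ln(8740) = 9.076; z_{0.31} = -0.4959, z_{0.67} = 0.4399.
σ = (9.076 − 8.02)/(0.4399 − (-0.4959)) = 1.129.
μ = 8.02 − (-0.4959)·1.129 = 8.579.
CV = √(exp(σ²)−1) = √(exp(1.2736)−1) = 1.604.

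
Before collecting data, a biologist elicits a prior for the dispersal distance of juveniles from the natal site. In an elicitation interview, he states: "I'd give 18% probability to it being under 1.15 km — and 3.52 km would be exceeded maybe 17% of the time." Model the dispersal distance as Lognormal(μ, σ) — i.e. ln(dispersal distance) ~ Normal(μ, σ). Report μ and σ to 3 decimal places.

μ ≈ 0.688, σ ≈ 0.598

If T ~ Lognormal(μ,σ) then ln T ~ Normal(μ,σ), so the p-quantile of ln T is μ + z_p·σ.
ln(1.15) = 0.1398 and ln(3.52) = 1.258; z_{0.18} = -0.9154, z_{0.83} = 0.9542.
σ = (1.258 − 0.1398)/(0.9542 − (-0.9154)) = 0.598.
μ = 0.1398 − (-0.9154)·0.598 = 0.688.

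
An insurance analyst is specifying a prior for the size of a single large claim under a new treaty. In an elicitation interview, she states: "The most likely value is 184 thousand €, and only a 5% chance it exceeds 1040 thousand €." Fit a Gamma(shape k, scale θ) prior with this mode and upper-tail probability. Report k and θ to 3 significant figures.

k ≈ 1.77, θ ≈ 238

Gamma(k,θ) with k>1 has mode (k−1)θ, so θ = 184/(k−1).
Need P(X < 1040) = 0.95 with θ tied to k this way. Start at k = 2, θ = 184: P(X<1040) ≈ 0.977.
Too high — lower k to spread out. Iterating converges to k ≈ 1.77.
Then θ = 184/(1.77−1) ≈ 238.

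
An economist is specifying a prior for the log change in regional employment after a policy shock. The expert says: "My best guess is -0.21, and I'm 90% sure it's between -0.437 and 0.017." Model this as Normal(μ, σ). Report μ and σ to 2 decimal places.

A symmetric 90% interval runs μ ± z·σ with z = 1.645.
Half-width = 0.227, so σ = 0.227/1.645 = 0.14.
μ is the stated best guess, -0.21.

μ = -0.21, σ = 0.14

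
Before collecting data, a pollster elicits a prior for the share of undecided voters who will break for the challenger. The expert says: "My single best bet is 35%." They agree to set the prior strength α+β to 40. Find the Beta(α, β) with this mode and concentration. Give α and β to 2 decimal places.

For α,β > 1 the Beta mode is (α−1)/(α+β−2). With α+β = 40, the mode is (α−1)/38.
Set (α−1)/38 = 0.35 → α = 1 + 0.35·38 = 14.30.
β = 40 − α = 25.70.

α = 14.30, β = 25.70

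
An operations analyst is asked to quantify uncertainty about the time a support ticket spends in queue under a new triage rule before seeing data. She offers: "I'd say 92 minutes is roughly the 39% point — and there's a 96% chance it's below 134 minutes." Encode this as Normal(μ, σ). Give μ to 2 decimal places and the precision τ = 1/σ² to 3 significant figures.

The p-quantile of Normal(μ,σ) is μ + z_p·σ, with z_{0.39} = -0.2793 and z_{0.96} = 1.751.
Eliminate σ: μ = (z₂·x₁ − z₁·x₂)/(z₂ − z₁) = (1.751·92 − (-0.2793)·134)/2.03 = 97.78.
Then σ = (x₂ − x₁)/(z₂ − z₁) = (134 − 92)/2.03 = 20.69.
Precision τ = 1/σ² = 1/20.69² = 0.00234.

μ = 97.78, τ = 0.00234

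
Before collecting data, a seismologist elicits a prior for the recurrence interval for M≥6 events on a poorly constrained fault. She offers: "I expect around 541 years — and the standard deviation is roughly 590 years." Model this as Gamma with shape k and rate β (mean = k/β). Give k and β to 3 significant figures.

For Gamma(k, rate β): mean = k/β, variance = k/β², so CV = 1/√k.
CV = SD/mean = 590/541 = 1.091, hence k = 1/CV² = 0.841.
Then β = k/mean = 0.841/541 = 0.00155.

k ≈ 0.841, β ≈ 0.00155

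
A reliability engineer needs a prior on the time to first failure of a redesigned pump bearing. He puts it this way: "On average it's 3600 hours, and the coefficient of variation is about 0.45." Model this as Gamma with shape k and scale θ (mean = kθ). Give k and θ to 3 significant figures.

k ≈ 4.94, θ ≈ 729

For Gamma(k, scale θ): mean = kθ, variance = kθ², so CV = 1/√k.
CV = 0.45, hence k = 1/CV² = 4.94.
Then θ = mean/k = 3600/4.94 = 729.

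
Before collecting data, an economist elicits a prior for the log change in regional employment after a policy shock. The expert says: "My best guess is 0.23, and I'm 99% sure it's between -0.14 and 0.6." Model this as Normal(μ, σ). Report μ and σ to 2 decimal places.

μ = 0.23, σ = 0.14

A symmetric 99% interval runs μ ± z·σ with z = 2.576.
Half-width = 0.37, so σ = 0.37/2.576 = 0.14.
μ is the stated best guess, 0.23.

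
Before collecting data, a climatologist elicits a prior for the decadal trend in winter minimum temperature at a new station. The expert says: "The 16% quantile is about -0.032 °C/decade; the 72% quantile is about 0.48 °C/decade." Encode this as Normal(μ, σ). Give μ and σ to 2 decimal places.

μ = 0.29, σ = 0.32

For Normal(μ,σ), the p-quantile is μ + z_p·σ. Here z_{0.16} = -0.9945, z_{0.72} = 0.5828.
So -0.032 = μ − 0.9945σ and 0.48 = μ + 0.5828σ.
Subtracting: σ = (0.48 − -0.032)/(0.5828 − (-0.9945)) = 0.32.
Then μ = -0.032 − (-0.9945)·0.32 = 0.29.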